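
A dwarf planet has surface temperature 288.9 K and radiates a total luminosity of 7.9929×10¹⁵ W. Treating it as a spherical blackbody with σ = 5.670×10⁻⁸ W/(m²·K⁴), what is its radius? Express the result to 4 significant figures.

L = 4πR²σT⁴ ⇒ R = √(L/(4πσT⁴)).
σT⁴ = 394.978 W/m², so R = √(7.9929×10¹⁵/(4π×394.978)) = 1.269×10⁶ m.

R ≈ 1.269×10⁶ m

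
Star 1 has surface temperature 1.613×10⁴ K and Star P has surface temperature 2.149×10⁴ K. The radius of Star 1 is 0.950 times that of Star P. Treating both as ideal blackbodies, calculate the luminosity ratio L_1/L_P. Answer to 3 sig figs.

L_1/L_P ≈ 0.286

L ∝ R²T⁴, so L_1/L_P = (R_1/R_P)²(T_1/T_P)⁴ = (0.950)² × (1.613×10⁴/2.149×10⁴)⁴ = 0.9025 × 0.317389 = 0.286.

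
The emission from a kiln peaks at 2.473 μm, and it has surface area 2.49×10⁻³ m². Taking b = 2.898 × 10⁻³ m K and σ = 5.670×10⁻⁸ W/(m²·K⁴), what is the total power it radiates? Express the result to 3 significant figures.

Wien's law: T = b/λ_max = 2.898×10⁻³/2.473×10⁻⁶ = 1171.86 K.
Area A = 2.49×10⁻³ m².
Then P = σAT⁴ = 5.670×10⁻⁸×2.49×10⁻³×(1171.86)⁴ = 266 W.

P ≈ 266 W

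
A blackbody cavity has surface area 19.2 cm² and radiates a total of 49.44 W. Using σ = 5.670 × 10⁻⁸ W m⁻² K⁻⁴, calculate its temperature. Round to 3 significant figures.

T ≈ 821 K

Area A = 19.2 cm² = 1.92×10⁻³ m².
P = σAT⁴ ⇒ T = (P/(σA))^(1/4) = (49.44/(5.670×10⁻⁸×1.92×10⁻³))^(1/4) = 821 K.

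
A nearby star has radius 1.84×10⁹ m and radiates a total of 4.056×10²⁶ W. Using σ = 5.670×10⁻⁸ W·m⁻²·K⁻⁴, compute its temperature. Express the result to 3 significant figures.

Surface area A = 4πR² = 4π(1.84×10⁹ m)² = 4.25447×10¹⁹ m².
P = σAT⁴ ⇒ T = (P/(σA))^(1/4) = (4.056×10²⁶/(5.670×10⁻⁸×4.25447×10¹⁹))^(1/4) = 3.60×10³ K.

T ≈ 3.60×10³ K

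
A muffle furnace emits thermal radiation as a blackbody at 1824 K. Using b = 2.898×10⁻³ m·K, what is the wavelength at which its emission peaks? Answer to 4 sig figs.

λ_max ≈ 1589 nm

Wien's displacement law: λ_max = b/T = (2.898×10⁻³ m·K)/(1824 K) = 1.5888×10⁻⁶ m.
That is 1589 nm, in the infrared range.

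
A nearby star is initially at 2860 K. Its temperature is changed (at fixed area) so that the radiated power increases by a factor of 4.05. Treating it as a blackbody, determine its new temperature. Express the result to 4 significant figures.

P ∝ T⁴, so T₂/T₁ = (P₂/P₁)^(1/4) = (4.05)^(1/4) = 1.41861.
T₂ = 2860 × 1.41861 = 4057 K.

T₂ ≈ 4057 K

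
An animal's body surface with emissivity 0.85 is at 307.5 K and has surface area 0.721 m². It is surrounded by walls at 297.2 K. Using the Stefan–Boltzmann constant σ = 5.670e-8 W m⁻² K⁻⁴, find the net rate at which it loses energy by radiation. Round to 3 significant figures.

Net loss ≈ 39.6 W

Area A = 0.721 m².
Net radiated power P_net = εσA(T⁴ − T₀⁴) = 0.85×5.670×10⁻⁸×0.721×(307.5⁴ − 297.2⁴).
T⁴ − T₀⁴ = 8.94088×10⁹ − 7.80181×10⁹ = 1.13907×10⁹ K⁴, so P_net = 39.6 W.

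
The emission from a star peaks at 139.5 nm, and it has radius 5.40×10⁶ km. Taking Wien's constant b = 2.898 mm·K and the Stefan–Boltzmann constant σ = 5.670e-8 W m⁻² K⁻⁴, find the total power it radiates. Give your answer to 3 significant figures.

P ≈ 3.87×10³⁰ W

Wien's law: T = b/λ_max = 2.898×10⁻³/1.395×10⁻⁷ = 20774.2 K.
Surface area A = 4πR² = 4π(5.40×10⁹ m)² = 3.66435×10²⁰ m².
Then P = σAT⁴ = 5.670×10⁻⁸×3.66435×10²⁰×(20774.2)⁴ = 3.87×10³⁰ W.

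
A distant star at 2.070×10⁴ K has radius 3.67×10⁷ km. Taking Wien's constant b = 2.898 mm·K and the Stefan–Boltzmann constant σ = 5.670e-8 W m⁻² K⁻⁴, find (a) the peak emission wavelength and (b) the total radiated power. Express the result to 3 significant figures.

λ_max ≈ 140 nm; P ≈ 1.76×10³² W

(a) λ_max = b/T = 2.898×10⁻³/2.070×10⁴ = 1.400×10⁻⁷ m = 140 nm.
Surface area A = 4πR² = 4π(3.67×10¹⁰ m)² = 1.69255×10²² m².
(b) P = σAT⁴ = 5.670×10⁻⁸×1.69255×10²²×(2.070×10⁴)⁴ = 1.76×10³² W.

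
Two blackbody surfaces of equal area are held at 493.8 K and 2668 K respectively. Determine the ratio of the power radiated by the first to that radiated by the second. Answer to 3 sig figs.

With equal areas, P₁/P₂ = (T₁/T₂)⁴ = (493.8/2668)⁴ = 1.17×10⁻³.

P₁/P₂ ≈ 1.17×10⁻³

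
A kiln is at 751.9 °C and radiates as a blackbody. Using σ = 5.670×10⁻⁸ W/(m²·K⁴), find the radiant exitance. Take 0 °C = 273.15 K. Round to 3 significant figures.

T = 751.9 °C + 273.15 = 1025.05 K.
Stefan–Boltzmann: I = σT⁴ = 5.670×10⁻⁸ × (1025.05)⁴ = 6.26×10⁴ W/m².

I ≈ 6.26×10⁴ W/m²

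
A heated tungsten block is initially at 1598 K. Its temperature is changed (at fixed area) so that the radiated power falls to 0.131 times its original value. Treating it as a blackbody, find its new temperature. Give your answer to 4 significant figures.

P ∝ T⁴, so T₂/T₁ = (P₂/P₁)^(1/4) = (0.131)^(1/4) = 0.601614.
T₂ = 1598 × 0.601614 = 961.4 K.

T₂ ≈ 961.4 K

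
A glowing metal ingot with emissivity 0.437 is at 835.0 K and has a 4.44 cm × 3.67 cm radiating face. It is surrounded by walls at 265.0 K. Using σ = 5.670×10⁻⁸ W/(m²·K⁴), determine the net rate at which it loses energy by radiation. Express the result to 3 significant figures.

Net loss ≈ 19.4 W

Area A = 0.0444 × 0.0367 = 1.62948×10⁻³ m².
Net radiated power P_net = εσA(T⁴ − T₀⁴) = 0.437×5.670×10⁻⁸×1.62948×10⁻³×(835.0⁴ − 265.0⁴).
T⁴ − T₀⁴ = 4.86123×10¹¹ − 4.93155×10⁹ = 4.81191×10¹¹ K⁴, so P_net = 19.4 W.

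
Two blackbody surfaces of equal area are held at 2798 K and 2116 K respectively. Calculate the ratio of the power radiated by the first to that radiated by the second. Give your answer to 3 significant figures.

P₁/P₂ ≈ 3.06

With equal areas, P₁/P₂ = (T₁/T₂)⁴ = (2798/2116)⁴ = 3.06.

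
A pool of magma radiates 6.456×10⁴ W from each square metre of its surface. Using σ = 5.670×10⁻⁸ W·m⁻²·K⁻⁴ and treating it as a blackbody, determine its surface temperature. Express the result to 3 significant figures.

I = σT⁴, so T = (I/σ)^(1/4) = (6.456×10⁴/(5.670×10⁻⁸))^(1/4) = 1.03×10³ K.

T ≈ 1.03×10³ K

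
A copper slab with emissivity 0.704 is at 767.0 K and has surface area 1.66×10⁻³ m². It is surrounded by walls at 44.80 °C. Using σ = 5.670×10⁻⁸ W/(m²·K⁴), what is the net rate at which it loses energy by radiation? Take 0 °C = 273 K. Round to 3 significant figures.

Net loss ≈ 22.3 W

Surroundings: T = 44.80 °C + 273 = 317.80 K.
Area A = 1.66×10⁻³ m².
Net radiated power P_net = εσA(T⁴ − T₀⁴) = 0.704×5.670×10⁻⁸×1.66×10⁻³×(767.0⁴ − 317.80⁴).
T⁴ − T₀⁴ = 3.46084×10¹¹ − 1.02004×10¹⁰ = 3.35884×10¹¹ K⁴, so P_net = 22.3 W.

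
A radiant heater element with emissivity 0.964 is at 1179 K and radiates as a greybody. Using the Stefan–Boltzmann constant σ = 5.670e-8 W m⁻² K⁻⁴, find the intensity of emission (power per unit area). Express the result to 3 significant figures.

Stefan–Boltzmann: I = εσT⁴ = 0.964 × 5.670×10⁻⁸ × (1179)⁴ = 1.06×10⁵ W/m².

I ≈ 1.06×10⁵ W/m²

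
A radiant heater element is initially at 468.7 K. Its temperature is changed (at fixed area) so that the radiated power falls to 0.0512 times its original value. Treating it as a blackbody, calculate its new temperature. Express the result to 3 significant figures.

T₂ ≈ 223 K

P ∝ T⁴, so T₂/T₁ = (P₂/P₁)^(1/4) = (0.0512)^(1/4) = 0.475683.
T₂ = 468.7 × 0.475683 = 223 K.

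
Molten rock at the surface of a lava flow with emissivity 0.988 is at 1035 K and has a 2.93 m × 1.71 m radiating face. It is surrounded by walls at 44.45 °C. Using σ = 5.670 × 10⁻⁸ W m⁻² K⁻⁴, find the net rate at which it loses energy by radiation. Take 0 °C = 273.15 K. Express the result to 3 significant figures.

Surroundings: T = 44.45 °C + 273.15 = 317.60 K.
Area A = 2.93 × 1.71 = 5.0103 m².
Net radiated power P_net = εσA(T⁴ − T₀⁴) = 0.988×5.670×10⁻⁸×5.0103×(1035⁴ − 317.60⁴).
T⁴ − T₀⁴ = 1.14752×10¹² − 1.01747×10¹⁰ = 1.13735×10¹² K⁴, so P_net = 3.19×10⁵ W.

Net loss ≈ 3.19×10⁵ W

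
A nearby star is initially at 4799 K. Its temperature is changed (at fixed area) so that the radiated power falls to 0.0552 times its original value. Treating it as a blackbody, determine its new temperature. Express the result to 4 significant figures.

T₂ ≈ 2326 K

P ∝ T⁴, so T₂/T₁ = (P₂/P₁)^(1/4) = (0.0552)^(1/4) = 0.484713.
T₂ = 4799 × 0.484713 = 2326 K.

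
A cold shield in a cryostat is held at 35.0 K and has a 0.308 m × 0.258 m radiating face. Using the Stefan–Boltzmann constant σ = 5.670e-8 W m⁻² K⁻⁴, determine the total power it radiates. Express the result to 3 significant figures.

Area A = 0.308 × 0.258 = 0.079464 m².
P = σAT⁴ = 5.670×10⁻⁸ × 0.079464 × (35.0)⁴ = 6.76×10⁻³ W.

P ≈ 6.76×10⁻³ W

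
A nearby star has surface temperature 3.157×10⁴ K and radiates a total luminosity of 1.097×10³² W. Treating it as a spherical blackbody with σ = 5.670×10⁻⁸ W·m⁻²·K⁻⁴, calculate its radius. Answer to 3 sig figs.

L = 4πR²σT⁴ ⇒ R = √(L/(4πσT⁴)).
σT⁴ = 5.63224×10¹⁰ W/m², so R = √(1.097×10³²/(4π×5.63224×10¹⁰)) = 1.24×10¹⁰ m.

R ≈ 1.24×10¹⁰ m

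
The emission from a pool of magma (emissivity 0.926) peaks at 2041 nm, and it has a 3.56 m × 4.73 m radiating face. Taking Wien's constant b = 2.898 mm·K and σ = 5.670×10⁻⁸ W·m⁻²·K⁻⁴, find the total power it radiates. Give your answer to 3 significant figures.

P ≈ 3.59×10⁶ W

Wien's law: T = b/λ_max = 2.898×10⁻³/2.041×10⁻⁶ = 1419.89 K.
Area A = 3.56 × 4.73 = 16.8388 m².
Then P = εσAT⁴ = 0.926×5.670×10⁻⁸×16.8388×(1419.89)⁴ = 3.59×10⁶ W.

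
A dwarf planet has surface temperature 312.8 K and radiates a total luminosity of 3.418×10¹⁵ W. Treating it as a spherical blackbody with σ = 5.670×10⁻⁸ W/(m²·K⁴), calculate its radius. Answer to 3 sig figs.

L = 4πR²σT⁴ ⇒ R = √(L/(4πσT⁴)).
σT⁴ = 542.813 W/m², so R = √(3.418×10¹⁵/(4π×542.813)) = 7.08×10⁵ m.

R ≈ 7.08×10⁵ m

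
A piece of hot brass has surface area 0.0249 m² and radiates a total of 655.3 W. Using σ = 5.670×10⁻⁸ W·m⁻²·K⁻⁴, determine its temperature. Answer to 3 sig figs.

Area A = 0.0249 m².
P = σAT⁴ ⇒ T = (P/(σA))^(1/4) = (655.3/(5.670×10⁻⁸×0.0249))^(1/4) = 825 K.

T ≈ 825 K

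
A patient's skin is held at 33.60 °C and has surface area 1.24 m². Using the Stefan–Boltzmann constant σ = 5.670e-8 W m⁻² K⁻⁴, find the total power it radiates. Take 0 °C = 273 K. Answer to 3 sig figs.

T = 33.60 °C + 273 = 306.60 K.
Area A = 1.24 m².
P = σAT⁴ = 5.670×10⁻⁸ × 1.24 × (306.60)⁴ = 621 W.

P ≈ 621 W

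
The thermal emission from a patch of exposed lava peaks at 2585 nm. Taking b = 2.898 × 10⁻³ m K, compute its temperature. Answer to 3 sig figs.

Wien's law gives T = b/λ_max = (2.898×10⁻³ m·K)/(2.585×10⁻⁶ m) = 1.12×10³ K.

T ≈ 1.12×10³ K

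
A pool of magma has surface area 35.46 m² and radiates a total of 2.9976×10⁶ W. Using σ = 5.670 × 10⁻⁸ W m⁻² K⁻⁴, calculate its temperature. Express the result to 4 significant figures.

T ≈ 1105 K

Area A = 35.46 m².
P = σAT⁴ ⇒ T = (P/(σA))^(1/4) = (2.9976×10⁶/(5.670×10⁻⁸×35.46))^(1/4) = 1105 K.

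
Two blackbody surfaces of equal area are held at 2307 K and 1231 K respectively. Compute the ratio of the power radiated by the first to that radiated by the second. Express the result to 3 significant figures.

P₁/P₂ ≈ 12.3

With equal areas, P₁/P₂ = (T₁/T₂)⁴ = (2307/1231)⁴ = 12.3.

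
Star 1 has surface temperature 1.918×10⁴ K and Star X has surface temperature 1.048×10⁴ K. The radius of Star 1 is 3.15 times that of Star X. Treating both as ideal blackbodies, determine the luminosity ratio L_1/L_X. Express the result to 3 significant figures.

L ∝ R²T⁴, so L_1/L_X = (R_1/R_X)²(T_1/T_X)⁴ = (3.15)² × (1.918×10⁴/1.048×10⁴)⁴ = 9.9225 × 11.2189 = 111.

L_1/L_X ≈ 111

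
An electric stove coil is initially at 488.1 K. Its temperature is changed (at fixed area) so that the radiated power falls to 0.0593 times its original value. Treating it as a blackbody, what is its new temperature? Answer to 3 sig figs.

T₂ ≈ 241 K

P ∝ T⁴, so T₂/T₁ = (P₂/P₁)^(1/4) = (0.0593)^(1/4) = 0.493473.
T₂ = 488.1 × 0.493473 = 241 K.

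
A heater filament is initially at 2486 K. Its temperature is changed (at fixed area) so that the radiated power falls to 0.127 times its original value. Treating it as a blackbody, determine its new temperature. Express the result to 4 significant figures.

P ∝ T⁴, so T₂/T₁ = (P₂/P₁)^(1/4) = (0.127)^(1/4) = 0.596968.
T₂ = 2486 × 0.596968 = 1484 K.

T₂ ≈ 1484 K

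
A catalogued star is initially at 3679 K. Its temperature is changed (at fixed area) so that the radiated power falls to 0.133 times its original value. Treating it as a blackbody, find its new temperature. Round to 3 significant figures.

P ∝ T⁴, so T₂/T₁ = (P₂/P₁)^(1/4) = (0.133)^(1/4) = 0.603897.
T₂ = 3679 × 0.603897 = 2.22×10³ K.

T₂ ≈ 2.22×10³ K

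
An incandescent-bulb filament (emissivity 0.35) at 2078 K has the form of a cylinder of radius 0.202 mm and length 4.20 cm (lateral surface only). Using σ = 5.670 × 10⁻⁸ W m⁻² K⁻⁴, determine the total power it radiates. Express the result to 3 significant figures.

Lateral area A = 2πrL = 2π×2.02×10⁻⁴×0.0420 = 5.33065×10⁻⁵ m².
P = εσAT⁴ = 0.35 × 5.670×10⁻⁸ × 5.33065×10⁻⁵ × (2078)⁴ = 19.7 W.

P ≈ 19.7 W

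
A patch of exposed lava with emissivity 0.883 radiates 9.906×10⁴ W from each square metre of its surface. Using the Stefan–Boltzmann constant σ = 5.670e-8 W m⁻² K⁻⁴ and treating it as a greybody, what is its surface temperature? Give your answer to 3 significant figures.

T ≈ 1.19×10³ K

I = εσT⁴, so T = (I/εσ)^(1/4) = (9.906×10⁴/(0.883×5.670×10⁻⁸))^(1/4) = 1.19×10³ K.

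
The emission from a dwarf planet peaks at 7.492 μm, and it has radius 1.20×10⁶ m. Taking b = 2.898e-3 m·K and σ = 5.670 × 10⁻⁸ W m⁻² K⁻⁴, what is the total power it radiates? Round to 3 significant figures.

Wien's law: T = b/λ_max = 2.898×10⁻³/7.492×10⁻⁶ = 386.813 K.
Surface area A = 4πR² = 4π(1.20×10⁶ m)² = 1.80956×10¹³ m².
Then P = σAT⁴ = 5.670×10⁻⁸×1.80956×10¹³×(386.813)⁴ = 2.30×10¹⁶ W.

P ≈ 2.30×10¹⁶ W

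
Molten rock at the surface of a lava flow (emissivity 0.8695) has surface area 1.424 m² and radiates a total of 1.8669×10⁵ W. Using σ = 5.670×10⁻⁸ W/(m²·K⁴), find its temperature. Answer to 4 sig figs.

Area A = 1.424 m².
P = εσAT⁴ ⇒ T = (P/(εσA))^(1/4) = (1.8669×10⁵/(0.8695×5.670×10⁻⁸×1.424))^(1/4) = 1277 K.

T ≈ 1277 K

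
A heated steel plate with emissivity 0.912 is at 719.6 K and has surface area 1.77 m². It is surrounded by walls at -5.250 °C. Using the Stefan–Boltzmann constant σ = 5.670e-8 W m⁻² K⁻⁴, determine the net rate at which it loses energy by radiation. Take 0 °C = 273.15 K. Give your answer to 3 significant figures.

Surroundings: T = -5.250 °C + 273.15 = 267.900 K.
Area A = 1.77 m².
Net radiated power P_net = εσA(T⁴ − T₀⁴) = 0.912×5.670×10⁻⁸×1.77×(719.6⁴ − 267.900⁴).
T⁴ − T₀⁴ = 2.68142×10¹¹ − 5.15099×10⁹ = 2.62991×10¹¹ K⁴, so P_net = 2.41×10⁴ W.

Net loss ≈ 2.41×10⁴ W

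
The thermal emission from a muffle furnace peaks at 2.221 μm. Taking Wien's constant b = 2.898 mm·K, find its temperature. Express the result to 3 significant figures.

Wien's law gives T = b/λ_max = (2.898×10⁻³ m·K)/(2.221×10⁻⁶ m) = 1.30×10³ K.

T ≈ 1.30×10³ K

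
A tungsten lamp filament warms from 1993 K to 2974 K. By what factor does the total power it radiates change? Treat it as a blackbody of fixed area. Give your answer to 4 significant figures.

P ∝ T⁴, so P₂/P₁ = (T₂/T₁)⁴ = (2974/1993)⁴ = (1.49222)⁴ = 4.958.

P₂/P₁ ≈ 4.958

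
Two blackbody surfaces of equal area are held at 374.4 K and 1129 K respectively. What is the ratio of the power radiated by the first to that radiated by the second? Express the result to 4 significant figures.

With equal areas, P₁/P₂ = (T₁/T₂)⁴ = (374.4/1129)⁴ = 0.01209.

P₁/P₂ ≈ 0.01209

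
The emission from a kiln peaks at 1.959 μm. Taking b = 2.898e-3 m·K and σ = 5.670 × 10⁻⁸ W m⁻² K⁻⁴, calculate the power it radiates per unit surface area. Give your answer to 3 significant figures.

I ≈ 2.72×10⁵ W/m²

Wien's law: T = b/λ_max = 2.898×10⁻³/1.959×10⁻⁶ = 1479.33 K.
Then I = σT⁴ = 5.670×10⁻⁸×(1479.33)⁴ = 2.72×10⁵ W/m².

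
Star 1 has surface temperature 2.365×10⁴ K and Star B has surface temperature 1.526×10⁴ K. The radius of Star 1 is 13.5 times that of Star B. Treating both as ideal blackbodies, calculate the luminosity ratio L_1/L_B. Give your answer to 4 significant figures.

L_1/L_B ≈ 1051

L ∝ R²T⁴, so L_1/L_B = (R_1/R_B)²(T_1/T_B)⁴ = (13.5)² × (2.365×10⁴/1.526×10⁴)⁴ = 182.25 × 5.76908 = 1051.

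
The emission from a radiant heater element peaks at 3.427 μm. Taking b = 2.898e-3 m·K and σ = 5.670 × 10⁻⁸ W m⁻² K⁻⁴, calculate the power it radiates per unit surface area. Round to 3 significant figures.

I ≈ 2.90×10⁴ W/m²

Wien's law: T = b/λ_max = 2.898×10⁻³/3.427×10⁻⁶ = 845.638 K.
Then I = σT⁴ = 5.670×10⁻⁸×(845.638)⁴ = 2.90×10⁴ W/m².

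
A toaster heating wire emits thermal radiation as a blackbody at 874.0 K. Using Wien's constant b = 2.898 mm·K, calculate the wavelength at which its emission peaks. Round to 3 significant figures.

λ_max ≈ 3.32 μm

Wien's displacement law: λ_max = b/T = (2.898×10⁻³ m·K)/(874.0 K) = 3.316×10⁻⁶ m.
That is 3.32 μm, in the infrared range.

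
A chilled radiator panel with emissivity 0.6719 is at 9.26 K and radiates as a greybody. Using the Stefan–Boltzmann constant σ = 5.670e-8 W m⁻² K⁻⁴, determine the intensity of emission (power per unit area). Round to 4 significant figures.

Stefan–Boltzmann: I = εσT⁴ = 0.6719 × 5.670×10⁻⁸ × (9.26)⁴ = 2.801×10⁻⁴ W/m².

I ≈ 2.801×10⁻⁴ W/m²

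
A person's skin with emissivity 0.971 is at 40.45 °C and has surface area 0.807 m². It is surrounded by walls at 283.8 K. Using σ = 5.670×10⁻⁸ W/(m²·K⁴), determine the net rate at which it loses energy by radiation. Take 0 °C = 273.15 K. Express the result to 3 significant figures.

Net loss ≈ 141 W

T = 40.45 °C + 273.15 = 313.60 K.
Area A = 0.807 m².
Net radiated power P_net = εσA(T⁴ − T₀⁴) = 0.971×5.670×10⁻⁸×0.807×(313.60⁴ − 283.8⁴).
T⁴ − T₀⁴ = 9.67173×10⁹ − 6.48708×10⁹ = 3.18465×10⁹ K⁴, so P_net = 141 W.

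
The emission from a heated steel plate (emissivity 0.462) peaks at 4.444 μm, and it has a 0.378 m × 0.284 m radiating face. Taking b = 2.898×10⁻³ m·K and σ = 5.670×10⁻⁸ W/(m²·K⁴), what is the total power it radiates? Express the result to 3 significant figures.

Wien's law: T = b/λ_max = 2.898×10⁻³/4.444×10⁻⁶ = 652.115 K.
Area A = 0.378 × 0.284 = 0.107352 m².
Then P = εσAT⁴ = 0.462×5.670×10⁻⁸×0.107352×(652.115)⁴ = 509 W.

P ≈ 509 W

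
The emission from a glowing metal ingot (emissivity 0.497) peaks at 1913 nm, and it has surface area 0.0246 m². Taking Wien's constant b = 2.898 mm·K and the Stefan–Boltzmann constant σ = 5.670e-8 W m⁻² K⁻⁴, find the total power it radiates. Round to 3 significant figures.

P ≈ 3.65×10³ W

Wien's law: T = b/λ_max = 2.898×10⁻³/1.913×10⁻⁶ = 1514.90 K.
Area A = 0.0246 m².
Then P = εσAT⁴ = 0.497×5.670×10⁻⁸×0.0246×(1514.90)⁴ = 3.65×10³ W.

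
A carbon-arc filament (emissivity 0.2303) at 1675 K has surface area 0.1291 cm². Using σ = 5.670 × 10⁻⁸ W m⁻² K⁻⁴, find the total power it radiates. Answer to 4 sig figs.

P ≈ 1.327 W

Area A = 0.1291 cm² = 1.291×10⁻⁵ m².
P = εσAT⁴ = 0.2303 × 5.670×10⁻⁸ × 1.291×10⁻⁵ × (1675)⁴ = 1.327 W.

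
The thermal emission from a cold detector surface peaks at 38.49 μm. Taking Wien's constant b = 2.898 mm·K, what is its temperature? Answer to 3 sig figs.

Wien's law gives T = b/λ_max = (2.898×10⁻³ m·K)/(3.849×10⁻⁵ m) = 75.3 K.

T ≈ 75.3 K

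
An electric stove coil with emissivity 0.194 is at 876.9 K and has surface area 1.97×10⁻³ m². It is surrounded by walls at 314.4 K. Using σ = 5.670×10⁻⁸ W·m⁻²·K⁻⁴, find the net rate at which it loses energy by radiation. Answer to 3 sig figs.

Net loss ≈ 12.6 W

Area A = 1.97×10⁻³ m².
Net radiated power P_net = εσA(T⁴ − T₀⁴) = 0.194×5.670×10⁻⁸×1.97×10⁻³×(876.9⁴ − 314.4⁴).
T⁴ − T₀⁴ = 5.91290×10¹¹ − 9.77080×10⁹ = 5.81519×10¹¹ K⁴, so P_net = 12.6 W.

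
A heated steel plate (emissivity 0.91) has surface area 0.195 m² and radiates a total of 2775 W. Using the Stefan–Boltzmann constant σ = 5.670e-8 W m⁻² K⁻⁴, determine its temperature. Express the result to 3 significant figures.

T ≈ 725 K

Area A = 0.195 m².
P = εσAT⁴ ⇒ T = (P/(εσA))^(1/4) = (2775/(0.91×5.670×10⁻⁸×0.195))^(1/4) = 725 K.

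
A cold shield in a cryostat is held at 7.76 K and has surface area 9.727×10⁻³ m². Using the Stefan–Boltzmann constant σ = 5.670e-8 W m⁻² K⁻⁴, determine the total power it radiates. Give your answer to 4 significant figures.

Area A = 9.727×10⁻³ m².
P = σAT⁴ = 5.670×10⁻⁸ × 9.727×10⁻³ × (7.76)⁴ = 2.000×10⁻⁶ W.

P ≈ 2.000×10⁻⁶ W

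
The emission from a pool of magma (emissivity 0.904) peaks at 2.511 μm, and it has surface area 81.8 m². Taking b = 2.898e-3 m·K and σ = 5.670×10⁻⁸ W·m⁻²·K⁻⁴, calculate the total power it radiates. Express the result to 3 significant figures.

P ≈ 7.44×10⁶ W

Wien's law: T = b/λ_max = 2.898×10⁻³/2.511×10⁻⁶ = 1154.12 K.
Area A = 81.8 m².
Then P = εσAT⁴ = 0.904×5.670×10⁻⁸×81.8×(1154.12)⁴ = 7.44×10⁶ W.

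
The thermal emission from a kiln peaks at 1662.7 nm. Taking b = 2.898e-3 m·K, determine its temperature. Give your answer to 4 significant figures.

T ≈ 1743 K

Wien's law gives T = b/λ_max = (2.898×10⁻³ m·K)/(1.6627×10⁻⁶ m) = 1743 K.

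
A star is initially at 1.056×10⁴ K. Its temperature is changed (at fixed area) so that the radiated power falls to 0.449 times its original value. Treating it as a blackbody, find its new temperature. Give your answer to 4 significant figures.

T₂ ≈ 8644 K

P ∝ T⁴, so T₂/T₁ = (P₂/P₁)^(1/4) = (0.449)^(1/4) = 0.818581.
T₂ = 1.056×10⁴ × 0.818581 = 8644 K.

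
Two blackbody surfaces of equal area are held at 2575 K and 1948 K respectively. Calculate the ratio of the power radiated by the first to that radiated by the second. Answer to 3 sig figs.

P₁/P₂ ≈ 3.05

With equal areas, P₁/P₂ = (T₁/T₂)⁴ = (2575/1948)⁴ = 3.05.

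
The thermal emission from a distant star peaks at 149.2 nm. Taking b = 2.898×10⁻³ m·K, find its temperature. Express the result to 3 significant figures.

T ≈ 1.94×10⁴ K

Wien's law gives T = b/λ_max = (2.898×10⁻³ m·K)/(1.492×10⁻⁷ m) = 1.94×10⁴ K.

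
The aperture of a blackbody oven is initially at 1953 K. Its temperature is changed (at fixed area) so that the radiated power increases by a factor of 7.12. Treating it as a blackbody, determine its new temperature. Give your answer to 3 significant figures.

P ∝ T⁴, so T₂/T₁ = (P₂/P₁)^(1/4) = (7.12)^(1/4) = 1.63350.
T₂ = 1953 × 1.63350 = 3.19×10³ K.

T₂ ≈ 3.19×10³ K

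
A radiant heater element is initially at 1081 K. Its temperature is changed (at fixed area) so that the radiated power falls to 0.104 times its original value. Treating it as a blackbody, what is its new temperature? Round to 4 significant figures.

T₂ ≈ 613.9 K

P ∝ T⁴, so T₂/T₁ = (P₂/P₁)^(1/4) = (0.104)^(1/4) = 0.567882.
T₂ = 1081 × 0.567882 = 613.9 K.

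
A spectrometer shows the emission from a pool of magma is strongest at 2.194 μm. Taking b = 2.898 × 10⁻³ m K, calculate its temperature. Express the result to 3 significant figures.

T ≈ 1.32×10³ K

Wien's law gives T = b/λ_max = (2.898×10⁻³ m·K)/(2.194×10⁻⁶ m) = 1.32×10³ K.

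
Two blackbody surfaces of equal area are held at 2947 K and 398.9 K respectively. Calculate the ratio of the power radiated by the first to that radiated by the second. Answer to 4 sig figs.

With equal areas, P₁/P₂ = (T₁/T₂)⁴ = (2947/398.9)⁴ = 2979.

P₁/P₂ ≈ 2979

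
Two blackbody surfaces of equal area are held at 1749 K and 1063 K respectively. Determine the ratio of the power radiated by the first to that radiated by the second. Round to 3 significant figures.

With equal areas, P₁/P₂ = (T₁/T₂)⁴ = (1749/1063)⁴ = 7.33.

P₁/P₂ ≈ 7.33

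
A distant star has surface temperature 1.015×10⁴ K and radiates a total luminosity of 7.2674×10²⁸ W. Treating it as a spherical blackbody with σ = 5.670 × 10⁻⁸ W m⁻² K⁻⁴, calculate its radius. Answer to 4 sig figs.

L = 4πR²σT⁴ ⇒ R = √(L/(4πσT⁴)).
σT⁴ = 6.01793×10⁸ W/m², so R = √(7.2674×10²⁸/(4π×6.01793×10⁸)) = 3.100×10⁹ m.

R ≈ 3.100×10⁹ m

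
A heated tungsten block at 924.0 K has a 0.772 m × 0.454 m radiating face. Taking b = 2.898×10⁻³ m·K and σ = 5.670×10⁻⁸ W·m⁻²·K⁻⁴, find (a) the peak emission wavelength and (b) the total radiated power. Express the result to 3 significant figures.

λ_max ≈ 3.14 μm; P ≈ 1.45×10⁴ W

(a) λ_max = b/T = 2.898×10⁻³/924.0 = 3.136×10⁻⁶ m = 3.14 μm.
Area A = 0.772 × 0.454 = 0.350488 m².
(b) P = σAT⁴ = 5.670×10⁻⁸×0.350488×(924.0)⁴ = 1.45×10⁴ W.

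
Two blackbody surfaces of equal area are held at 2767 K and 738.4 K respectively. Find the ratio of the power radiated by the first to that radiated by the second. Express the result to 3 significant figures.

With equal areas, P₁/P₂ = (T₁/T₂)⁴ = (2767/738.4)⁴ = 197.

P₁/P₂ ≈ 197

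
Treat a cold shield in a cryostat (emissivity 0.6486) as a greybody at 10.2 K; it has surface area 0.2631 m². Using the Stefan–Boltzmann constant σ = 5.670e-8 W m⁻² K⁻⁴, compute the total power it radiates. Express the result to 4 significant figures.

Area A = 0.2631 m².
P = εσAT⁴ = 0.6486 × 5.670×10⁻⁸ × 0.2631 × (10.2)⁴ = 1.047×10⁻⁴ W.

P ≈ 1.047×10⁻⁴ W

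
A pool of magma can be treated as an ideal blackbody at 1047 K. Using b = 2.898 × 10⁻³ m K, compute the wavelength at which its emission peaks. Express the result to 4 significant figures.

λ_max ≈ 2.768 μm

Wien's displacement law: λ_max = b/T = (2.898×10⁻³ m·K)/(1047 K) = 2.7679×10⁻⁶ m.
That is 2.768 μm, in the infrared range.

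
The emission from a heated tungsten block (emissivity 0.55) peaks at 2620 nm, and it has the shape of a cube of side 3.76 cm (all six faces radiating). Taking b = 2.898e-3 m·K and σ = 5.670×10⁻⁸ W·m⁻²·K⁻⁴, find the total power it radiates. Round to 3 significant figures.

Wien's law: T = b/λ_max = 2.898×10⁻³/2.620×10⁻⁶ = 1106.11 K.
Area A = 6s² = 6×(0.0376 m)² = 8.48256×10⁻³ m².
Then P = εσAT⁴ = 0.55×5.670×10⁻⁸×8.48256×10⁻³×(1106.11)⁴ = 396 W.

P ≈ 396 W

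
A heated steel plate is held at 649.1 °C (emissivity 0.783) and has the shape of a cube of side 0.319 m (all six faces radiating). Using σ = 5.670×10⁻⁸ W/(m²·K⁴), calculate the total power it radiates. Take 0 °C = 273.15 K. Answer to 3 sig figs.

P ≈ 1.96×10⁴ W

T = 649.1 °C + 273.15 = 922.25 K.
Area A = 6s² = 6×(0.319 m)² = 0.610566 m².
P = εσAT⁴ = 0.783 × 5.670×10⁻⁸ × 0.610566 × (922.25)⁴ = 1.96×10⁴ W.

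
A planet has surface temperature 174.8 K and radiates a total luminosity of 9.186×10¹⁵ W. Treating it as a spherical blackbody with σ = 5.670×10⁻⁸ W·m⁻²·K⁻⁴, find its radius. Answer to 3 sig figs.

R ≈ 3.72×10⁶ m

L = 4πR²σT⁴ ⇒ R = √(L/(4πσT⁴)).
σT⁴ = 52.9357 W/m², so R = √(9.186×10¹⁵/(4π×52.9357)) = 3.72×10⁶ m.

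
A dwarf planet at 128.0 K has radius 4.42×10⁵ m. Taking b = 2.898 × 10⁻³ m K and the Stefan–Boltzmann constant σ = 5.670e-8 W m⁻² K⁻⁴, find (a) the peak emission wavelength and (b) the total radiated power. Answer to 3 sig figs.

λ_max ≈ 22.6 μm; P ≈ 3.74×10¹³ W

(a) λ_max = b/T = 2.898×10⁻³/128.0 = 2.264×10⁻⁵ m = 22.6 μm.
Surface area A = 4πR² = 4π(4.42×10⁵ m)² = 2.45502×10¹² m².
(b) P = σAT⁴ = 5.670×10⁻⁸×2.45502×10¹²×(128.0)⁴ = 3.74×10¹³ W.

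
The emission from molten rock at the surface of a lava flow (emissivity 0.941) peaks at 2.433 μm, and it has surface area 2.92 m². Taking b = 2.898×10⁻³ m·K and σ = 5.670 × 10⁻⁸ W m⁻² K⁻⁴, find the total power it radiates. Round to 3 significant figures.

P ≈ 3.14×10⁵ W

Wien's law: T = b/λ_max = 2.898×10⁻³/2.433×10⁻⁶ = 1191.12 K.
Area A = 2.92 m².
Then P = εσAT⁴ = 0.941×5.670×10⁻⁸×2.92×(1191.12)⁴ = 3.14×10⁵ W.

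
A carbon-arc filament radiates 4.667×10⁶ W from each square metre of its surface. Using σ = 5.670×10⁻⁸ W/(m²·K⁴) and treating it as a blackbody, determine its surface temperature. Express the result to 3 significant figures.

T ≈ 3.01×10³ K

I = σT⁴, so T = (I/σ)^(1/4) = (4.667×10⁶/(5.670×10⁻⁸))^(1/4) = 3.01×10³ K.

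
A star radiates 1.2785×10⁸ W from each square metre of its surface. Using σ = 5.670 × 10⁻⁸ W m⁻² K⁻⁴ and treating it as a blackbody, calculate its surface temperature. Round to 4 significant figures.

T ≈ 6891 K

I = σT⁴, so T = (I/σ)^(1/4) = (1.2785×10⁸/(5.670×10⁻⁸))^(1/4) = 6891 K.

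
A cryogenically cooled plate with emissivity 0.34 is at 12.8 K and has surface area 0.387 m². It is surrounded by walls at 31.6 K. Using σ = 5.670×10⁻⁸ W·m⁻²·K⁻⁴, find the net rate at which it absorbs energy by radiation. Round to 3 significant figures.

Area A = 0.387 m².
Net radiated power P_net = εσA(T⁴ − T₀⁴) = 0.34×5.670×10⁻⁸×0.387×(12.8⁴ − 31.6⁴).
T⁴ − T₀⁴ = 26843.5 − 9.97122×10⁵ = -9.70278×10⁵ K⁴, so P_net = -7.24×10⁻³ W — negative, meaning a net gain of 7.24×10⁻³ W.

Net gain ≈ 7.24×10⁻³ W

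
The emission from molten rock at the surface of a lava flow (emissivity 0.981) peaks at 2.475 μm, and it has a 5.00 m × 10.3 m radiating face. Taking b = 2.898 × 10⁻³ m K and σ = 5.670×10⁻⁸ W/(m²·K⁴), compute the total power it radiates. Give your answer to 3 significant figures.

Wien's law: T = b/λ_max = 2.898×10⁻³/2.475×10⁻⁶ = 1170.91 K.
Area A = 5.00 × 10.3 = 51.5 m².
Then P = εσAT⁴ = 0.981×5.670×10⁻⁸×51.5×(1170.91)⁴ = 5.38×10⁶ W.

P ≈ 5.38×10⁶ W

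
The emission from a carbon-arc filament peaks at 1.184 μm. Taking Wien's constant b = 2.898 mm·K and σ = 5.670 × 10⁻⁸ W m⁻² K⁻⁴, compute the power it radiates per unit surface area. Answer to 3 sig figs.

Wien's law: T = b/λ_max = 2.898×10⁻³/1.184×10⁻⁶ = 2447.64 K.
Then I = σT⁴ = 5.670×10⁻⁸×(2447.64)⁴ = 2.04×10⁶ W/m².

I ≈ 2.04×10⁶ W/m²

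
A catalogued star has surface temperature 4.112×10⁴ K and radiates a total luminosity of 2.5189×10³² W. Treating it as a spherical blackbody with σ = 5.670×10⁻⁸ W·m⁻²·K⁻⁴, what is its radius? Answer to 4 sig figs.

L = 4πR²σT⁴ ⇒ R = √(L/(4πσT⁴)).
σT⁴ = 1.62105×10¹¹ W/m², so R = √(2.5189×10³²/(4π×1.62105×10¹¹)) = 1.112×10¹⁰ m.

R ≈ 1.112×10¹⁰ m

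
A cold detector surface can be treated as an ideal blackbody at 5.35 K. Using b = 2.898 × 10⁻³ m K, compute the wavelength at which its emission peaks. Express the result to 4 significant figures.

λ_max ≈ 5.417×10⁻⁴ m

Wien's displacement law: λ_max = b/T = (2.898×10⁻³ m·K)/(5.35 K) = 5.4168×10⁻⁴ m.
That is 5.417×10⁻⁴ m, in the infrared range.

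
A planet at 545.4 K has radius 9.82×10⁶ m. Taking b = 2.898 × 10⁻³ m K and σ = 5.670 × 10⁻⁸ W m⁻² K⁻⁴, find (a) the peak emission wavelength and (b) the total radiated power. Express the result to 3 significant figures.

λ_max ≈ 5.31 μm; P ≈ 6.08×10¹⁸ W

(a) λ_max = b/T = 2.898×10⁻³/545.4 = 5.314×10⁻⁶ m = 5.31 μm.
Surface area A = 4πR² = 4π(9.82×10⁶ m)² = 1.21181×10¹⁵ m².
(b) P = σAT⁴ = 5.670×10⁻⁸×1.21181×10¹⁵×(545.4)⁴ = 6.08×10¹⁸ W.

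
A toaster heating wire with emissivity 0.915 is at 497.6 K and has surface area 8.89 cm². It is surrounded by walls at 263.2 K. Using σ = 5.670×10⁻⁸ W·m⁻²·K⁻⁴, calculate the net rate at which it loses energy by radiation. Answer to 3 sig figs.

Net loss ≈ 2.61 W

Area A = 8.89 cm² = 8.89×10⁻⁴ m².
Net radiated power P_net = εσA(T⁴ − T₀⁴) = 0.915×5.670×10⁻⁸×8.89×10⁻⁴×(497.6⁴ − 263.2⁴).
T⁴ − T₀⁴ = 6.13086×10¹⁰ − 4.79892×10⁹ = 5.65097×10¹⁰ K⁴, so P_net = 2.61 W.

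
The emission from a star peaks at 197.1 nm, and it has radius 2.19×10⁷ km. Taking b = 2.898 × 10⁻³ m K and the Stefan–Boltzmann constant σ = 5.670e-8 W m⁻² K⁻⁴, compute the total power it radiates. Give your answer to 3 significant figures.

Wien's law: T = b/λ_max = 2.898×10⁻³/1.971×10⁻⁷ = 14703.2 K.
Surface area A = 4πR² = 4π(2.19×10¹⁰ m)² = 6.02696×10²¹ m².
Then P = σAT⁴ = 5.670×10⁻⁸×6.02696×10²¹×(14703.2)⁴ = 1.60×10³¹ W.

P ≈ 1.60×10³¹ W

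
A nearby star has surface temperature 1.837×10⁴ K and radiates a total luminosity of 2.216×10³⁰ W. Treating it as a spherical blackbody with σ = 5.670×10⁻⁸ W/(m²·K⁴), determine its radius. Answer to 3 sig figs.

R ≈ 5.23×10⁹ m

L = 4πR²σT⁴ ⇒ R = √(L/(4πσT⁴)).
σT⁴ = 6.45683×10⁹ W/m², so R = √(2.216×10³⁰/(4π×6.45683×10⁹)) = 5.23×10⁹ m.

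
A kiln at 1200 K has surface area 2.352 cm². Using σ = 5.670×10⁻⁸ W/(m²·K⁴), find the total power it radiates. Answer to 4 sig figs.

P ≈ 27.65 W

Area A = 2.352 cm² = 2.352×10⁻⁴ m².
P = σAT⁴ = 5.670×10⁻⁸ × 2.352×10⁻⁴ × (1200)⁴ = 27.65 W.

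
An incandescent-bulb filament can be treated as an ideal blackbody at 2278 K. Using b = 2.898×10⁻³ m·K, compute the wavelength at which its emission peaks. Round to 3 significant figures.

Wien's displacement law: λ_max = b/T = (2.898×10⁻³ m·K)/(2278 K) = 1.272×10⁻⁶ m.
That is 1.27×10³ nm, in the infrared range.

λ_max ≈ 1.27×10³ nm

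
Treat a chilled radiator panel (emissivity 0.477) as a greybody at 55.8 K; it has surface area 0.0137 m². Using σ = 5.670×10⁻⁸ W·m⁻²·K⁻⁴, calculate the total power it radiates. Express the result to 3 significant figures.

Area A = 0.0137 m².
P = εσAT⁴ = 0.477 × 5.670×10⁻⁸ × 0.0137 × (55.8)⁴ = 3.59×10⁻³ W.

P ≈ 3.59×10⁻³ W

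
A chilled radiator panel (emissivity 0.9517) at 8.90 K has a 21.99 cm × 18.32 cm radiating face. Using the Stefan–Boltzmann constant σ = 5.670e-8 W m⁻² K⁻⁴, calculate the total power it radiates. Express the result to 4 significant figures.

Area A = 0.2199 × 0.1832 = 0.0402857 m².
P = εσAT⁴ = 0.9517 × 5.670×10⁻⁸ × 0.0402857 × (8.90)⁴ = 1.364×10⁻⁵ W.

P ≈ 1.364×10⁻⁵ W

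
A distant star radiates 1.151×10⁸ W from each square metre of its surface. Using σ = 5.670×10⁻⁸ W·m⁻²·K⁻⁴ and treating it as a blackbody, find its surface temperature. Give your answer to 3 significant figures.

T ≈ 6.71×10³ K

I = σT⁴, so T = (I/σ)^(1/4) = (1.151×10⁸/(5.670×10⁻⁸))^(1/4) = 6.71×10³ K.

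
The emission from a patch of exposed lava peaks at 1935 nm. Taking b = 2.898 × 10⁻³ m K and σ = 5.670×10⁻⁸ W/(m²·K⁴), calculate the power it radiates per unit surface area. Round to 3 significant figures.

I ≈ 2.85×10⁵ W/m²

Wien's law: T = b/λ_max = 2.898×10⁻³/1.935×10⁻⁶ = 1497.67 K.
Then I = σT⁴ = 5.670×10⁻⁸×(1497.67)⁴ = 2.85×10⁵ W/m².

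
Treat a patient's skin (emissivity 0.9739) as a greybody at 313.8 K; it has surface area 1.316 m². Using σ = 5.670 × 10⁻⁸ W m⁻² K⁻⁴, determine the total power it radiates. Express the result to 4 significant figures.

P ≈ 704.6 W

Area A = 1.316 m².
P = εσAT⁴ = 0.9739 × 5.670×10⁻⁸ × 1.316 × (313.8)⁴ = 704.6 W.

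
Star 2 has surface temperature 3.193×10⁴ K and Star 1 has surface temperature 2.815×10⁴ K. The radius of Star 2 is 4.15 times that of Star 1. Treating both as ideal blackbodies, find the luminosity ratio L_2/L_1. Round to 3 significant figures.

L ∝ R²T⁴, so L_2/L_1 = (R_2/R_1)²(T_2/T_1)⁴ = (4.15)² × (3.193×10⁴/2.815×10⁴)⁴ = 17.2225 × 1.65532 = 28.5.

L_2/L_1 ≈ 28.5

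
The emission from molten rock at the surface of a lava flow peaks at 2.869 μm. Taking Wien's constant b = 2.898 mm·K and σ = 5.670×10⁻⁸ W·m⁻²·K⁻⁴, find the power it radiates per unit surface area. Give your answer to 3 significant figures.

Wien's law: T = b/λ_max = 2.898×10⁻³/2.869×10⁻⁶ = 1010.11 K.
Then I = σT⁴ = 5.670×10⁻⁸×(1010.11)⁴ = 5.90×10⁴ W/m².

I ≈ 5.90×10⁴ W/m²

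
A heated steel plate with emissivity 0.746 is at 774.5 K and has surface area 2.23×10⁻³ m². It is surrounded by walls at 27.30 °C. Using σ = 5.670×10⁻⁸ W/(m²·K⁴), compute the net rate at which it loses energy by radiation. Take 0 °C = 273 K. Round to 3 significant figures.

Net loss ≈ 33.2 W

Surroundings: T = 27.30 °C + 273 = 300.30 K.
Area A = 2.23×10⁻³ m².
Net radiated power P_net = εσA(T⁴ − T₀⁴) = 0.746×5.670×10⁻⁸×2.23×10⁻³×(774.5⁴ − 300.30⁴).
T⁴ − T₀⁴ = 3.59820×10¹¹ − 8.13245×10⁹ = 3.51688×10¹¹ K⁴, so P_net = 33.2 W.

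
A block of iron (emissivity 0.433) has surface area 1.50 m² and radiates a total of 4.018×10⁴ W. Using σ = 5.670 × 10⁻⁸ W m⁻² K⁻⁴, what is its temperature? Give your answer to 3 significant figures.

Area A = 1.50 m².
P = εσAT⁴ ⇒ T = (P/(εσA))^(1/4) = (4.018×10⁴/(0.433×5.670×10⁻⁸×1.50))^(1/4) = 1.02×10³ K.

T ≈ 1.02×10³ K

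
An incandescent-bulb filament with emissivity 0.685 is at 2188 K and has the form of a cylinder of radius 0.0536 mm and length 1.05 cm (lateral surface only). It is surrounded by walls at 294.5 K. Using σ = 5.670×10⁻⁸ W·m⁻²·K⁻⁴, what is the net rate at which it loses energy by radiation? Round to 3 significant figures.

Lateral area A = 2πrL = 2π×5.36×10⁻⁵×0.0105 = 3.53618×10⁻⁶ m².
Net radiated power P_net = εσA(T⁴ − T₀⁴) = 0.685×5.670×10⁻⁸×3.53618×10⁻⁶×(2188⁴ − 294.5⁴).
T⁴ − T₀⁴ = 2.29187×10¹³ − 7.52214×10⁹ = 2.29112×10¹³ K⁴, so P_net = 3.15 W.

Net loss ≈ 3.15 W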